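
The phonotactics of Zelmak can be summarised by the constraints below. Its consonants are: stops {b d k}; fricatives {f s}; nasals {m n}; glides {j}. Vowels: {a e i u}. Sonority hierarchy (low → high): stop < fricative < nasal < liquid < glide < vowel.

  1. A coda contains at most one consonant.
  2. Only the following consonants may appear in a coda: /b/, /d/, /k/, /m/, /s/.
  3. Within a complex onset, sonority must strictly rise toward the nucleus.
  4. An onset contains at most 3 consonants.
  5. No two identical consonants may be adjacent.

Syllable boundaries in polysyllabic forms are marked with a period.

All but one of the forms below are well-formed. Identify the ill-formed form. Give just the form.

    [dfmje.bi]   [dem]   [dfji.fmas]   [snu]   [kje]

[dfmje.bi]

[dfmje.bi] — violates constraint 4: syllable 1 onset /dfmj/ has 4 consonants (> 3) → ill-formed
[dem] — σ1 onset /d/, coda /m/ ok → well-formed
[dfji.fmas] — σ1 onset /dfj/ (1→2→5 rises), coda /∅/ ok; σ2 onset /fm/ (2→3 rises), coda /s/ ok → well-formed
[snu] — σ1 onset /sn/ (2→3 rises), coda /∅/ ok → well-formed
[kje] — σ1 onset /kj/ (1→5 rises), coda /∅/ ok → well-formed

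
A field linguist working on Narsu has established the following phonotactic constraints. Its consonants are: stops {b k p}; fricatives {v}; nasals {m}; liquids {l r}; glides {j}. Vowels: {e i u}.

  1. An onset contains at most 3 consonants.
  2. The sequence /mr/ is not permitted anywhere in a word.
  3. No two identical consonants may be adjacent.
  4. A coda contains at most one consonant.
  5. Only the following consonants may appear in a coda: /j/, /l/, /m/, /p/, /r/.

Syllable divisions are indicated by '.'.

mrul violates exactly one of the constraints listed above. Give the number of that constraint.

2

mrul: contains banned sequence /mr/.
This is a violation of constraint 2: "The sequence /mr/ is not permitted anywhere in a word."
The remaining constraints (1, 3, 4, 5) are satisfied.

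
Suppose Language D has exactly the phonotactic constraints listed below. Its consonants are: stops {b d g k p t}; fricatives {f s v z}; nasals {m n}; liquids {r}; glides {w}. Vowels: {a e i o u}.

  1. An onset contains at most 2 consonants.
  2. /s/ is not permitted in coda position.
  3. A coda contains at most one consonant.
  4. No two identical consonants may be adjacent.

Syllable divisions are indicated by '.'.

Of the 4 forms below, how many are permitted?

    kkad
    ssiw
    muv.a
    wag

2

kkad — violates constraint 4: adjacent identical consonants /kk/ → not permitted
ssiw — violates constraint 4: adjacent identical consonants /ss/ → not permitted
muv.a — σ1 onset /m/, coda /v/ ok; σ2 onset /∅/, coda /∅/ ok → permitted
wag — σ1 onset /w/, coda /g/ ok → permitted
Permitted: muv.a, wag → 2.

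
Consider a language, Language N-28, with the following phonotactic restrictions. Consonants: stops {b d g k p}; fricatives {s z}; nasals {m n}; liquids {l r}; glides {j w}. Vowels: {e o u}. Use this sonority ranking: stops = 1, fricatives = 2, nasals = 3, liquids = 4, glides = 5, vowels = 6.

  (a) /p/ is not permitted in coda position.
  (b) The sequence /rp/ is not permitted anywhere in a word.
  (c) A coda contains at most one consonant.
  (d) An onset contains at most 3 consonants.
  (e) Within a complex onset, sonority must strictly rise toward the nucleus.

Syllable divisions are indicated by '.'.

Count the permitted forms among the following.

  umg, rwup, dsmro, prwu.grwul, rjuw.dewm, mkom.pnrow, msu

1

umg — violates constraint (c): syllable 1 coda /mg/ has 2 consonants (> 1) → not permitted
rwup — violates constraint (a): syllable 1 coda contains /p/ → not permitted
dsmro — violates constraint (d): syllable 1 onset /dsmr/ has 4 consonants (> 3) → not permitted
prwu.grwul — σ1 onset /prw/ (1→4→5 rises), coda /∅/ ok; σ2 onset /grw/ (1→4→5 rises), coda /l/ ok → permitted
rjuw.dewm — violates constraint (c): syllable 2 coda /wm/ has 2 consonants (> 1) → not permitted
mkom.pnrow — violates constraint (e): syllable 1 onset /mk/: /m/ (nasal, 3) → /k/ (stop, 1) does not rise → not permitted
msu — violates constraint (e): syllable 1 onset /ms/: /m/ (nasal, 3) → /s/ (fricative, 2) does not rise → not permitted
Permitted: prwu.grwul → 1.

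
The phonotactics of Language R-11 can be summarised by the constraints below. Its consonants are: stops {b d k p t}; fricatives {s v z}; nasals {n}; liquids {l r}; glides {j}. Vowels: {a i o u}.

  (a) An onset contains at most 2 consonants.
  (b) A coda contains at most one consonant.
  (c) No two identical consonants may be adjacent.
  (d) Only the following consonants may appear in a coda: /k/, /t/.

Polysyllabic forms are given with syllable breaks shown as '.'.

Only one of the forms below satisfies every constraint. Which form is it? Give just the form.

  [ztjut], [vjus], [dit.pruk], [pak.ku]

[ztjut] — violates constraint (a): syllable 1 onset /ztj/ has 3 consonants (> 2) → ill-formed
[vjus] — violates constraint (d): syllable 1 coda contains /s/, which is not a licensed coda consonant → ill-formed
[dit.pruk] — σ1 onset /d/, coda /t/ ok; σ2 onset /pr/ (2C), coda /k/ ok → well-formed
[pak.ku] — violates constraint (c): adjacent identical consonants /kk/ → ill-formed

[dit.pruk]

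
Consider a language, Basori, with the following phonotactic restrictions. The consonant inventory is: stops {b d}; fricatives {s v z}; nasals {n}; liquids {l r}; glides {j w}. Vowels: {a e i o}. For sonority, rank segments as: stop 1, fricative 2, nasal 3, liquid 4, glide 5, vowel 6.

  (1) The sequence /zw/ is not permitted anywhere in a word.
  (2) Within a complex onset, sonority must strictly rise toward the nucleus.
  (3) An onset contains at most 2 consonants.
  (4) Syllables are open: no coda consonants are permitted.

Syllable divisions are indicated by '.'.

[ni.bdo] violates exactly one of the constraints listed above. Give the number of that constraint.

2

[ni.bdo]: syllable 2 onset /bd/: /b/ (stop, 1) → /d/ (stop, 1) does not rise.
This is a violation of constraint 2: "Within a complex onset, sonority must strictly rise toward the nucleus."
The remaining constraints (1, 3, 4) are satisfied.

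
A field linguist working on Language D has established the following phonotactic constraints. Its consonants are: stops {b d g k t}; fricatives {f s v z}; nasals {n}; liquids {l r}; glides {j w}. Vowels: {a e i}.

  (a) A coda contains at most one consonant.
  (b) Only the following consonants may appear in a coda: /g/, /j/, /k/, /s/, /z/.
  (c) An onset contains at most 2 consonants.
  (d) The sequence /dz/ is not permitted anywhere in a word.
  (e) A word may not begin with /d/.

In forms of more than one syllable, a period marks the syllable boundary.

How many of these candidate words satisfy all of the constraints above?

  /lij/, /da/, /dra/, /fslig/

/lij/ — σ1 onset /l/, coda /j/ ok → well-formed
/da/ — violates constraint (e): word begins with /d/ → ill-formed
/dra/ — violates constraint (e): word begins with /d/ → ill-formed
/fslig/ — violates constraint (c): syllable 1 onset /fsl/ has 3 consonants (> 2) → ill-formed
Well-formed: /lij/ → 1.

1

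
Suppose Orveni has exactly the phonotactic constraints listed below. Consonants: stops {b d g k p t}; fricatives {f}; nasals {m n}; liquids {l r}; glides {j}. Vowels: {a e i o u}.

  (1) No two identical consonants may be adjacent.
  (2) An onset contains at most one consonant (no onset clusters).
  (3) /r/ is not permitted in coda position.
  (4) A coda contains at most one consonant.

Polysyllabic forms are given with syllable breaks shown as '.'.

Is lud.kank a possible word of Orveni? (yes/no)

lud.kank — violates constraint 4: syllable 2 coda /nk/ has 2 consonants (> 1) → not permitted

no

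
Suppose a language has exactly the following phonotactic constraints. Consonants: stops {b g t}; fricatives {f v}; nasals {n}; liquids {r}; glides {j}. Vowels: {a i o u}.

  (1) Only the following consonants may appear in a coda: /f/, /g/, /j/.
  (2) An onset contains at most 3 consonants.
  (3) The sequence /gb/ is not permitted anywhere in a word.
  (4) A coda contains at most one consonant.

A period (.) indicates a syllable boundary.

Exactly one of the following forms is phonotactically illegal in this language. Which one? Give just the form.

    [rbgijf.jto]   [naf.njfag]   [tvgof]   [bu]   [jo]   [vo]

[rbgijf.jto]

[rbgijf.jto] — violates constraint 4: syllable 1 coda /jf/ has 2 consonants (> 1) → phonotactically illegal
[naf.njfag] — σ1 onset /n/, coda /f/ ok; σ2 onset /njf/ (3C), coda /g/ ok → phonotactically legal
[tvgof] — σ1 onset /tvg/ (3C), coda /f/ ok → phonotactically legal
[bu] — σ1 onset /b/, coda /∅/ ok → phonotactically legal
[jo] — σ1 onset /j/, coda /∅/ ok → phonotactically legal
[vo] — σ1 onset /v/, coda /∅/ ok → phonotactically legal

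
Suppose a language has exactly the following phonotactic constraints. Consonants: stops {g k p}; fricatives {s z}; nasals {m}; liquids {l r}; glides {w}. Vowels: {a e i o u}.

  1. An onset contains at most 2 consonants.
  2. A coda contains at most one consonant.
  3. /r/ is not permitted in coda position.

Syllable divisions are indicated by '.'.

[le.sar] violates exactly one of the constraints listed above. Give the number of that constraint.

[le.sar]: syllable 2 coda contains /r/.
This is a violation of constraint 3: "/r/ is not permitted in coda position."
The remaining constraints (1, 2) are satisfied.

3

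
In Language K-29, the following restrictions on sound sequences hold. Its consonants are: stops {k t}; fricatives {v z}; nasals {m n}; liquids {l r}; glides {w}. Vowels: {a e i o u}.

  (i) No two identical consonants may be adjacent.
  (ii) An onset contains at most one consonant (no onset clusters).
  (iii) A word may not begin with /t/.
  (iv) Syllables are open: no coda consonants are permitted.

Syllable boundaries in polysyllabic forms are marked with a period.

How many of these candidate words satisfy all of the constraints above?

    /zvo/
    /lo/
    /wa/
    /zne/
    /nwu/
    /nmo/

2

/zvo/ — violates constraint (ii): syllable 1 onset /zv/ has 2 consonants (> 1) → phonotactically illegal
/lo/ — σ1 onset /l/, coda /∅/ ok → phonotactically legal
/wa/ — σ1 onset /w/, coda /∅/ ok → phonotactically legal
/zne/ — violates constraint (ii): syllable 1 onset /zn/ has 2 consonants (> 1) → phonotactically illegal
/nwu/ — violates constraint (ii): syllable 1 onset /nw/ has 2 consonants (> 1) → phonotactically illegal
/nmo/ — violates constraint (ii): syllable 1 onset /nm/ has 2 consonants (> 1) → phonotactically illegal
Phonotactically legal: /lo/, /wa/ → 2.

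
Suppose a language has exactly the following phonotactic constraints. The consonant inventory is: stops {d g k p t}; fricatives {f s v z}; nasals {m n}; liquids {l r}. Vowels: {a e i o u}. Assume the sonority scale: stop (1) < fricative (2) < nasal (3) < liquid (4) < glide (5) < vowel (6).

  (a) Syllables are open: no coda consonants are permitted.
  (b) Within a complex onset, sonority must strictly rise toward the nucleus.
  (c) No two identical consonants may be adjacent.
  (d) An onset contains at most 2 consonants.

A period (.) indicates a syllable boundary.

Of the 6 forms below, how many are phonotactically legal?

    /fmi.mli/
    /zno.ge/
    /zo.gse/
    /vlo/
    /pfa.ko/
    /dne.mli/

6

/fmi.mli/ — σ1 onset /fm/ (2→3 rises), coda /∅/ ok; σ2 onset /ml/ (3→4 rises), coda /∅/ ok → phonotactically legal
/zno.ge/ — σ1 onset /zn/ (2→3 rises), coda /∅/ ok; σ2 onset /g/, coda /∅/ ok → phonotactically legal
/zo.gse/ — σ1 onset /z/, coda /∅/ ok; σ2 onset /gs/ (1→2 rises), coda /∅/ ok → phonotactically legal
/vlo/ — σ1 onset /vl/ (2→4 rises), coda /∅/ ok → phonotactically legal
/pfa.ko/ — σ1 onset /pf/ (1→2 rises), coda /∅/ ok; σ2 onset /k/, coda /∅/ ok → phonotactically legal
/dne.mli/ — σ1 onset /dn/ (1→3 rises), coda /∅/ ok; σ2 onset /ml/ (3→4 rises), coda /∅/ ok → phonotactically legal
Phonotactically legal: /fmi.mli/, /zno.ge/, /zo.gse/, /vlo/, /pfa.ko/, /dne.mli/ → 6.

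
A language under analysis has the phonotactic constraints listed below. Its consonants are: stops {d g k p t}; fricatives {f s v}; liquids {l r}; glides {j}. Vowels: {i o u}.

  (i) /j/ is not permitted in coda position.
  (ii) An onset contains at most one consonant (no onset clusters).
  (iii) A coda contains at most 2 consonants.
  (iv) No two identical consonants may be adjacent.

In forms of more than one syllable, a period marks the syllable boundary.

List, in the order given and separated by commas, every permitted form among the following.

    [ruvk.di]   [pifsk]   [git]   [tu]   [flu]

[ruvk.di], [git], [tu]

[ruvk.di] — σ1 onset /r/, coda /vk/ (2C) ok; σ2 onset /d/, coda /∅/ ok → permitted
[pifsk] — violates constraint (iii): syllable 1 coda /fsk/ has 3 consonants (> 2) → not permitted
[git] — σ1 onset /g/, coda /t/ ok → permitted
[tu] — σ1 onset /t/, coda /∅/ ok → permitted
[flu] — violates constraint (ii): syllable 1 onset /fl/ has 2 consonants (> 1) → not permitted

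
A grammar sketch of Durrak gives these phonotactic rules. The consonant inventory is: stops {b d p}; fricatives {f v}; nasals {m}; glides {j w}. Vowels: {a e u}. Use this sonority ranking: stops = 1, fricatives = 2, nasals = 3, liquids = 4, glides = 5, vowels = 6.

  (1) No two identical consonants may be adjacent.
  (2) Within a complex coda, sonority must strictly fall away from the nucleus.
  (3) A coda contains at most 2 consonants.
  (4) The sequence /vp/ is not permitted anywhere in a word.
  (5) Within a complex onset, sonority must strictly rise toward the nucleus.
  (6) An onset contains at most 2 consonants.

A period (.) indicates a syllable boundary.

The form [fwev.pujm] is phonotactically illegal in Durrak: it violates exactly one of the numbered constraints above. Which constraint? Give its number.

[fwev.pujm]: contains banned sequence /vp/.
This is a violation of constraint 4: "The sequence /vp/ is not permitted anywhere in a word."
The remaining constraints (1, 2, 3, 5, 6) are satisfied.

4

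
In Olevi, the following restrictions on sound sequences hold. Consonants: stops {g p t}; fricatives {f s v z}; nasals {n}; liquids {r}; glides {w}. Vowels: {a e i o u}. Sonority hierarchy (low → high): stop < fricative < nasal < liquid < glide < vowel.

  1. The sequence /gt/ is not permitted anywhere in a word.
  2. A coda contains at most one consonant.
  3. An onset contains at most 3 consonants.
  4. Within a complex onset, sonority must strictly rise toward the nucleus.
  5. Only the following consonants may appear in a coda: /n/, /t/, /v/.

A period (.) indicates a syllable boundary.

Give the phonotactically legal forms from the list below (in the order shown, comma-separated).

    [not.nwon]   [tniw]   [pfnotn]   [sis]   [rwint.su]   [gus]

[not.nwon] — σ1 onset /n/, coda /t/ ok; σ2 onset /nw/ (3→5 rises), coda /n/ ok → phonotactically legal
[tniw] — violates constraint 5: syllable 1 coda contains /w/, which is not a licensed coda consonant → phonotactically illegal
[pfnotn] — violates constraint 2: syllable 1 coda /tn/ has 2 consonants (> 1) → phonotactically illegal
[sis] — violates constraint 5: syllable 1 coda contains /s/, which is not a licensed coda consonant → phonotactically illegal
[rwint.su] — violates constraint 2: syllable 1 coda /nt/ has 2 consonants (> 1) → phonotactically illegal
[gus] — violates constraint 5: syllable 1 coda contains /s/, which is not a licensed coda consonant → phonotactically illegal

[not.nwon]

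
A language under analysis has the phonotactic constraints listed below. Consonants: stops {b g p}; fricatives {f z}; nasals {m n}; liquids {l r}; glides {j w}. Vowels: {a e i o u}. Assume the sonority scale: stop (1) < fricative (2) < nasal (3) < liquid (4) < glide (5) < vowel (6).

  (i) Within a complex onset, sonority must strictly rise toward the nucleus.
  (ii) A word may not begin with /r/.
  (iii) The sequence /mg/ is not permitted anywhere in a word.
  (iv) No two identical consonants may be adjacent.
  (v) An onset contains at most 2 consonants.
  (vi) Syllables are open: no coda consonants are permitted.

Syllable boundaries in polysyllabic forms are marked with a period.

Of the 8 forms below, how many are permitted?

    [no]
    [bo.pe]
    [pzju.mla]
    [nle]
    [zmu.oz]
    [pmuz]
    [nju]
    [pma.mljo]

[no] — σ1 onset /n/, coda /∅/ ok → permitted
[bo.pe] — σ1 onset /b/, coda /∅/ ok; σ2 onset /p/, coda /∅/ ok → permitted
[pzju.mla] — violates constraint (v): syllable 1 onset /pzj/ has 3 consonants (> 2) → not permitted
[nle] — σ1 onset /nl/ (3→4 rises), coda /∅/ ok → permitted
[zmu.oz] — violates constraint (vi): syllable 2 coda /z/ has 1 consonant (> 0) → not permitted
[pmuz] — violates constraint (vi): syllable 1 coda /z/ has 1 consonant (> 0) → not permitted
[nju] — σ1 onset /nj/ (3→5 rises), coda /∅/ ok → permitted
[pma.mljo] — violates constraint (v): syllable 2 onset /mlj/ has 3 consonants (> 2) → not permitted
Permitted: [no], [bo.pe], [nle], [nju] → 4.

4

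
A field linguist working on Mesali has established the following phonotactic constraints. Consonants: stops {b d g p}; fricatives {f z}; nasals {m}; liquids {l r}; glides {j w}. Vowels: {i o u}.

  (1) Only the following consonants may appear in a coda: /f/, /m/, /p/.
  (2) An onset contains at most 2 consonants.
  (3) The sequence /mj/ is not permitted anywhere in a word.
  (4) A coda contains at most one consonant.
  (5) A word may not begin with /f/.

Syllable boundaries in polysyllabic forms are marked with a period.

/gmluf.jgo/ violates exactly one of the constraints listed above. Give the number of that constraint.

2

/gmluf.jgo/: syllable 1 onset /gml/ has 3 consonants (> 2).
This is a violation of constraint 2: "An onset contains at most 2 consonants."
The remaining constraints (1, 3, 4, 5) are satisfied.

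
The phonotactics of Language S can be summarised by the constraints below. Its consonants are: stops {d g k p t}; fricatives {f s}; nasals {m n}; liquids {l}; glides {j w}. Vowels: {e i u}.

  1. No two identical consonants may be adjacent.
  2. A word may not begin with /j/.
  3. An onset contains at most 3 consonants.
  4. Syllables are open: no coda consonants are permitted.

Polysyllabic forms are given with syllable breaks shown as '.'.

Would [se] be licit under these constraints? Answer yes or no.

[se] — σ1 onset /s/, coda /∅/ ok → licit

yes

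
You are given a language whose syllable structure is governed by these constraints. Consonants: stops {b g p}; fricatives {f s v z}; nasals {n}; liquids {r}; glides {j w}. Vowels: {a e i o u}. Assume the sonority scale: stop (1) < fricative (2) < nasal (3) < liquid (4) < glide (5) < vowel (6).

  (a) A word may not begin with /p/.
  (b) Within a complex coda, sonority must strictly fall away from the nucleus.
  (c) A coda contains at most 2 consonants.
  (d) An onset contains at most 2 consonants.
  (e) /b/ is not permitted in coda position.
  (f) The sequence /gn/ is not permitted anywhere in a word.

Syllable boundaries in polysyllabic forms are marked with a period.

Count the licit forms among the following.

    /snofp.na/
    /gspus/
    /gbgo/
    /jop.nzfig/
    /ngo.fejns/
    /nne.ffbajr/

1

/snofp.na/ — σ1 onset /sn/ (2C), coda /fp/ (2→1 falls) ok; σ2 onset /n/, coda /∅/ ok → licit
/gspus/ — violates constraint (d): syllable 1 onset /gsp/ has 3 consonants (> 2) → illicit
/gbgo/ — violates constraint (d): syllable 1 onset /gbg/ has 3 consonants (> 2) → illicit
/jop.nzfig/ — violates constraint (d): syllable 2 onset /nzf/ has 3 consonants (> 2) → illicit
/ngo.fejns/ — violates constraint (c): syllable 2 coda /jns/ has 3 consonants (> 2) → illicit
/nne.ffbajr/ — violates constraint (d): syllable 2 onset /ffb/ has 3 consonants (> 2) → illicit
Licit: /snofp.na/ → 1.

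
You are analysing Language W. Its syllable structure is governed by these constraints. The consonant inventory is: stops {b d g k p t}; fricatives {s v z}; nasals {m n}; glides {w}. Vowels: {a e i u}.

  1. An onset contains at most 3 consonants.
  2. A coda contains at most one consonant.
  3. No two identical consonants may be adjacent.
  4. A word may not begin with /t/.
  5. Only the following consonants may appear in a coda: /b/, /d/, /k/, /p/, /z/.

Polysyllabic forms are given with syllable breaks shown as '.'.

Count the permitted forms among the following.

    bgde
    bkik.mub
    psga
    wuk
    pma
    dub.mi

6

bgde — σ1 onset /bgd/ (3C), coda /∅/ ok → permitted
bkik.mub — σ1 onset /bk/ (2C), coda /k/ ok; σ2 onset /m/, coda /b/ ok → permitted
psga — σ1 onset /psg/ (3C), coda /∅/ ok → permitted
wuk — σ1 onset /w/, coda /k/ ok → permitted
pma — σ1 onset /pm/ (2C), coda /∅/ ok → permitted
dub.mi — σ1 onset /d/, coda /b/ ok; σ2 onset /m/, coda /∅/ ok → permitted
Permitted: bgde, bkik.mub, psga, wuk, pma, dub.mi → 6.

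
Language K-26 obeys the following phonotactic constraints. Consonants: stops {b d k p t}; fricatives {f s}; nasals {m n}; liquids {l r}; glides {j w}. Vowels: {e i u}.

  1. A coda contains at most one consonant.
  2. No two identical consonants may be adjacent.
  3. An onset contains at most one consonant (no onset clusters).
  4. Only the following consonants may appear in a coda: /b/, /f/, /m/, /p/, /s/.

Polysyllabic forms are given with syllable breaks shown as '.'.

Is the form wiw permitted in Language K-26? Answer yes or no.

no

wiw — violates constraint 4: syllable 1 coda contains /w/, which is not a licensed coda consonant → not permitted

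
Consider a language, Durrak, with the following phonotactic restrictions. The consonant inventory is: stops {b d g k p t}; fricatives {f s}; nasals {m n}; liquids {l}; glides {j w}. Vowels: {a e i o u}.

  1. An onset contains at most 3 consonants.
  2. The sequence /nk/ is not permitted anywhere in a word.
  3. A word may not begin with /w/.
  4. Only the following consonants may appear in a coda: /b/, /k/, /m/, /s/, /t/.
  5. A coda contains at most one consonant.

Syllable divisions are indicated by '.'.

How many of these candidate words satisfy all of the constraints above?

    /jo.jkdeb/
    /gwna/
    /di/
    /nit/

/jo.jkdeb/ — σ1 onset /j/, coda /∅/ ok; σ2 onset /jkd/ (3C), coda /b/ ok → permitted
/gwna/ — σ1 onset /gwn/ (3C), coda /∅/ ok → permitted
/di/ — σ1 onset /d/, coda /∅/ ok → permitted
/nit/ — σ1 onset /n/, coda /t/ ok → permitted
Permitted: /jo.jkdeb/, /gwna/, /di/, /nit/ → 4.

4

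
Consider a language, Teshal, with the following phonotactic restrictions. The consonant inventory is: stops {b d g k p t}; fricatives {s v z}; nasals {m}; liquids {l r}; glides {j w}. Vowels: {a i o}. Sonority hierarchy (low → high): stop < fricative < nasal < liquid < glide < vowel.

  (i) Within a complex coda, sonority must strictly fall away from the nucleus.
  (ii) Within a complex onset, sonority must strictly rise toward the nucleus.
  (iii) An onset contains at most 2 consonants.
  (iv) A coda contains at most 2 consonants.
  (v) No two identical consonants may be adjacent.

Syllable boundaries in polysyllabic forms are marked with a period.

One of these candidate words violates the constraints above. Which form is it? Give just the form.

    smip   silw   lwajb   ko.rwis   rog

silw

smip — σ1 onset /sm/ (2→3 rises), coda /p/ ok → phonotactically legal
silw — violates constraint (i): syllable 1 coda /lw/: /l/ (liquid, 4) → /w/ (glide, 5) does not fall → phonotactically illegal
lwajb — σ1 onset /lw/ (4→5 rises), coda /jb/ (5→1 falls) ok → phonotactically legal
ko.rwis — σ1 onset /k/, coda /∅/ ok; σ2 onset /rw/ (4→5 rises), coda /s/ ok → phonotactically legal
rog — σ1 onset /r/, coda /g/ ok → phonotactically legal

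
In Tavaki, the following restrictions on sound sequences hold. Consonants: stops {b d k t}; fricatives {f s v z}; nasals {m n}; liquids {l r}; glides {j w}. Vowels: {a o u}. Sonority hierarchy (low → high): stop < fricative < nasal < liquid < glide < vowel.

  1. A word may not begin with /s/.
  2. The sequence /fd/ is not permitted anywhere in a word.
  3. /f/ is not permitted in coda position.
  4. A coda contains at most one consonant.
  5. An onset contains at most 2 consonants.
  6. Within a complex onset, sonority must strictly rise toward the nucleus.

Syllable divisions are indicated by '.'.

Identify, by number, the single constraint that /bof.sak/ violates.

/bof.sak/: syllable 1 coda contains /f/.
This is a violation of constraint 3: "/f/ is not permitted in coda position."
The remaining constraints (1, 2, 4, 5, 6) are satisfied.

3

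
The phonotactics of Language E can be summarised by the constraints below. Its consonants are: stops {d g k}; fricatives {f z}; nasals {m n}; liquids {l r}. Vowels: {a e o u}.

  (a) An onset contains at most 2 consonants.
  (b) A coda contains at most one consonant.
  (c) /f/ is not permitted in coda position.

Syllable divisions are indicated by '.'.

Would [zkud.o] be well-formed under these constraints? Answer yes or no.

yes

[zkud.o] — σ1 onset /zk/ (2C), coda /d/ ok; σ2 onset /∅/, coda /∅/ ok → well-formed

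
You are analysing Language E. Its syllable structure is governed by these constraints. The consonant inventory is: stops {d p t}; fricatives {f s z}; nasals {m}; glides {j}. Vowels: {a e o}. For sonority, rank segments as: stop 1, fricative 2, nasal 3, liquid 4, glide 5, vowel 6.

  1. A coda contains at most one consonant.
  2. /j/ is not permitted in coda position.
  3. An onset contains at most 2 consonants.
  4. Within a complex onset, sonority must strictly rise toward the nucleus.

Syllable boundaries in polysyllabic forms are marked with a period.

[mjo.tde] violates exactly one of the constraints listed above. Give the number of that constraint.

4

[mjo.tde]: syllable 2 onset /td/: /t/ (stop, 1) → /d/ (stop, 1) does not rise.
This is a violation of constraint 4: "Within a complex onset, sonority must strictly rise toward the nucleus."
The remaining constraints (1, 2, 3) are satisfied.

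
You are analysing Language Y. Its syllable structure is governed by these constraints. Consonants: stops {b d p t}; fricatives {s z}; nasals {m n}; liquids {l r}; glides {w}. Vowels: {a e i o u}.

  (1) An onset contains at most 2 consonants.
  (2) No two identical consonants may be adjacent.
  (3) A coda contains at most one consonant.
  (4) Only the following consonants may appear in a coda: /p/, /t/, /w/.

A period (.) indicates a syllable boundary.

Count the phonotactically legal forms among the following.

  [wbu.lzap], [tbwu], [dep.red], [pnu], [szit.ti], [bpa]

3

[wbu.lzap] — σ1 onset /wb/ (2C), coda /∅/ ok; σ2 onset /lz/ (2C), coda /p/ ok → phonotactically legal
[tbwu] — violates constraint 1: syllable 1 onset /tbw/ has 3 consonants (> 2) → phonotactically illegal
[dep.red] — violates constraint 4: syllable 2 coda contains /d/, which is not a licensed coda consonant → phonotactically illegal
[pnu] — σ1 onset /pn/ (2C), coda /∅/ ok → phonotactically legal
[szit.ti] — violates constraint 2: adjacent identical consonants /tt/ → phonotactically illegal
[bpa] — σ1 onset /bp/ (2C), coda /∅/ ok → phonotactically legal
Phonotactically legal: [wbu.lzap], [pnu], [bpa] → 3.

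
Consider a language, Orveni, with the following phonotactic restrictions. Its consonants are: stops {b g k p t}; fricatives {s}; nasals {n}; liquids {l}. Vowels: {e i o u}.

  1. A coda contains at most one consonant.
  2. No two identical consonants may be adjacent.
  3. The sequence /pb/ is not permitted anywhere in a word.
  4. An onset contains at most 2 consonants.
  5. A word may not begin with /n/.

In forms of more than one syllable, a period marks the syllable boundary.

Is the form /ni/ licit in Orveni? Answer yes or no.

/ni/ — violates constraint 5: word begins with /n/ → illicit

no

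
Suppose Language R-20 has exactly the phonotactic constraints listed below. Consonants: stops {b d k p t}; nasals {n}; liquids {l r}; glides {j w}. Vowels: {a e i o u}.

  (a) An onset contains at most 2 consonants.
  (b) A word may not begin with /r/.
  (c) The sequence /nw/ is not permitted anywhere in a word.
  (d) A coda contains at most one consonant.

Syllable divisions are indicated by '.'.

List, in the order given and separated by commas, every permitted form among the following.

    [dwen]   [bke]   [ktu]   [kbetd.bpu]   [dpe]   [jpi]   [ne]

[dwen], [bke], [ktu], [dpe], [jpi], [ne]

[dwen] — σ1 onset /dw/ (2C), coda /n/ ok → permitted
[bke] — σ1 onset /bk/ (2C), coda /∅/ ok → permitted
[ktu] — σ1 onset /kt/ (2C), coda /∅/ ok → permitted
[kbetd.bpu] — violates constraint (d): syllable 1 coda /td/ has 2 consonants (> 1) → not permitted
[dpe] — σ1 onset /dp/ (2C), coda /∅/ ok → permitted
[jpi] — σ1 onset /jp/ (2C), coda /∅/ ok → permitted
[ne] — σ1 onset /n/, coda /∅/ ok → permitted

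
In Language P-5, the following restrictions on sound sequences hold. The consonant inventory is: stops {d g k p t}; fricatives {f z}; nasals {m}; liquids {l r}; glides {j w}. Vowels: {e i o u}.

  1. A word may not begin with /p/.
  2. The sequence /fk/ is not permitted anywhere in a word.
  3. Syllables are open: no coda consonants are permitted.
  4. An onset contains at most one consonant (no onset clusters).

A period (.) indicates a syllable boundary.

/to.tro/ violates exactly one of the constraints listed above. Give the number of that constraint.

/to.tro/: syllable 2 onset /tr/ has 2 consonants (> 1).
This is a violation of constraint 4: "An onset contains at most one consonant (no onset clusters)."
The remaining constraints (1, 2, 3) are satisfied.

4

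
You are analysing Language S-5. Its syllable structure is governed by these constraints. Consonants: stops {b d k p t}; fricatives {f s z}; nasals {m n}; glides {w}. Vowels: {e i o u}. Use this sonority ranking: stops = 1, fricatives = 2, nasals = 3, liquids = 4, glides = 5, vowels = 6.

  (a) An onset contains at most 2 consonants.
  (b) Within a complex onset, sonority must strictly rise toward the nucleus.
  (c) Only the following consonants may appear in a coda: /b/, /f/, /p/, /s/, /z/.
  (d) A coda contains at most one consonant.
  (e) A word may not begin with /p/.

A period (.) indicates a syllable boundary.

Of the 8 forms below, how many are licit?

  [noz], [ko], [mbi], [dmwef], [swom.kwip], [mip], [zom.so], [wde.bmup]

3

[noz] — σ1 onset /n/, coda /z/ ok → licit
[ko] — σ1 onset /k/, coda /∅/ ok → licit
[mbi] — violates constraint (b): syllable 1 onset /mb/: /m/ (nasal, 3) → /b/ (stop, 1) does not rise → illicit
[dmwef] — violates constraint (a): syllable 1 onset /dmw/ has 3 consonants (> 2) → illicit
[swom.kwip] — violates constraint (c): syllable 1 coda contains /m/, which is not a licensed coda consonant → illicit
[mip] — σ1 onset /m/, coda /p/ ok → licit
[zom.so] — violates constraint (c): syllable 1 coda contains /m/, which is not a licensed coda consonant → illicit
[wde.bmup] — violates constraint (b): syllable 1 onset /wd/: /w/ (glide, 5) → /d/ (stop, 1) does not rise → illicit
Licit: [noz], [ko], [mip] → 3.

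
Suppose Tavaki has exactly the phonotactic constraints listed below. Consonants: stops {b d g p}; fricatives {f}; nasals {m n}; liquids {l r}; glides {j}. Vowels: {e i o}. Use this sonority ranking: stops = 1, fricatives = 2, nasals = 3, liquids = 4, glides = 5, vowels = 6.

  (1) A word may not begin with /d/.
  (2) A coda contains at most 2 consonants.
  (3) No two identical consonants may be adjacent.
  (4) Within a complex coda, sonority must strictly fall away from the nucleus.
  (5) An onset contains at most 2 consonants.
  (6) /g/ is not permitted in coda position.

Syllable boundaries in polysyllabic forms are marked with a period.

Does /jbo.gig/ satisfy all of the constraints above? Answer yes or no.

/jbo.gig/ — violates constraint 6: syllable 2 coda contains /g/ → phonotactically illegal

no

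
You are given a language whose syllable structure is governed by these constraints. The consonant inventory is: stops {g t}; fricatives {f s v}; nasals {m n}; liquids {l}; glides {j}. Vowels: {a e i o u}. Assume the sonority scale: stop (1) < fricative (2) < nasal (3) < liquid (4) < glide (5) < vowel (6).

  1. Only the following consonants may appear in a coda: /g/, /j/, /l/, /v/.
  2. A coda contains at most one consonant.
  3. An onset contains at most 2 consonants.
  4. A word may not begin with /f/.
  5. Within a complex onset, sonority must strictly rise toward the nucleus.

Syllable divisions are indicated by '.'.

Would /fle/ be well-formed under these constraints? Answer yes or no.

no

/fle/ — violates constraint 4: word begins with /f/ → ill-formed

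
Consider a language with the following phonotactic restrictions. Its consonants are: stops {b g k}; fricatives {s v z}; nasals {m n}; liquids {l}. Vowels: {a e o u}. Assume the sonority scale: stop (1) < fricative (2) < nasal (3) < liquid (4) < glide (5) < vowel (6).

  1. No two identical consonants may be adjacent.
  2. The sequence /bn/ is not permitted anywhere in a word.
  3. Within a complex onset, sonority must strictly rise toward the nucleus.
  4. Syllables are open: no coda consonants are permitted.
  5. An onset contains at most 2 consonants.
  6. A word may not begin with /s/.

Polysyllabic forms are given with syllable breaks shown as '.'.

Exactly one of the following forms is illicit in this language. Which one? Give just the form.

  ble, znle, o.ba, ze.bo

ble — σ1 onset /bl/ (1→4 rises), coda /∅/ ok → licit
znle — violates constraint 5: syllable 1 onset /znl/ has 3 consonants (> 2) → illicit
o.ba — σ1 onset /∅/, coda /∅/ ok; σ2 onset /b/, coda /∅/ ok → licit
ze.bo — σ1 onset /z/, coda /∅/ ok; σ2 onset /b/, coda /∅/ ok → licit

znle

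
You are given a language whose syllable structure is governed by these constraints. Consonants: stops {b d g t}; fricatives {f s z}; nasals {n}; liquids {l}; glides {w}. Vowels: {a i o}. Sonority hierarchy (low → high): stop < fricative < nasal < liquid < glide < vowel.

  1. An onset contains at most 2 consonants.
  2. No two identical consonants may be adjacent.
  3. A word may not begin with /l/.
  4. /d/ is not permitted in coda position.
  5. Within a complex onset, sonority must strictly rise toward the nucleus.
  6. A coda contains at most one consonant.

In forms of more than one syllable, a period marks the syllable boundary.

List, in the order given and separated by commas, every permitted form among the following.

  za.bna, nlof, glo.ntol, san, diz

za.bna, nlof, san, diz

za.bna — σ1 onset /z/, coda /∅/ ok; σ2 onset /bn/ (1→3 rises), coda /∅/ ok → permitted
nlof — σ1 onset /nl/ (3→4 rises), coda /f/ ok → permitted
glo.ntol — violates constraint 5: syllable 2 onset /nt/: /n/ (nasal, 3) → /t/ (stop, 1) does not rise → not permitted
san — σ1 onset /s/, coda /n/ ok → permitted
diz — σ1 onset /d/, coda /z/ ok → permitted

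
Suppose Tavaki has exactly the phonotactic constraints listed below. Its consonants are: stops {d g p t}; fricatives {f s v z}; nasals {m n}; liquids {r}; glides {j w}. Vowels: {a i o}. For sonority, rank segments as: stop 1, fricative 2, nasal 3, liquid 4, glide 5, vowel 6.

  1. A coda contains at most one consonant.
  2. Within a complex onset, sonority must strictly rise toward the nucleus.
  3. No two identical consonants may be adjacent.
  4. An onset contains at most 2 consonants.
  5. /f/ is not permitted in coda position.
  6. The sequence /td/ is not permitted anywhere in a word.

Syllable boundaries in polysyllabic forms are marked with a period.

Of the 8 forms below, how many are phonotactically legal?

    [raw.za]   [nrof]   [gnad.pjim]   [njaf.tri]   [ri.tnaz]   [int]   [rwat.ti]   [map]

[raw.za] — σ1 onset /r/, coda /w/ ok; σ2 onset /z/, coda /∅/ ok → phonotactically legal
[nrof] — violates constraint 5: syllable 1 coda contains /f/ → phonotactically illegal
[gnad.pjim] — σ1 onset /gn/ (1→3 rises), coda /d/ ok; σ2 onset /pj/ (1→5 rises), coda /m/ ok → phonotactically legal
[njaf.tri] — violates constraint 5: syllable 1 coda contains /f/ → phonotactically illegal
[ri.tnaz] — σ1 onset /r/, coda /∅/ ok; σ2 onset /tn/ (1→3 rises), coda /z/ ok → phonotactically legal
[int] — violates constraint 1: syllable 1 coda /nt/ has 2 consonants (> 1) → phonotactically illegal
[rwat.ti] — violates constraint 3: adjacent identical consonants /tt/ → phonotactically illegal
[map] — σ1 onset /m/, coda /p/ ok → phonotactically legal
Phonotactically legal: [raw.za], [gnad.pjim], [ri.tnaz], [map] → 4.

4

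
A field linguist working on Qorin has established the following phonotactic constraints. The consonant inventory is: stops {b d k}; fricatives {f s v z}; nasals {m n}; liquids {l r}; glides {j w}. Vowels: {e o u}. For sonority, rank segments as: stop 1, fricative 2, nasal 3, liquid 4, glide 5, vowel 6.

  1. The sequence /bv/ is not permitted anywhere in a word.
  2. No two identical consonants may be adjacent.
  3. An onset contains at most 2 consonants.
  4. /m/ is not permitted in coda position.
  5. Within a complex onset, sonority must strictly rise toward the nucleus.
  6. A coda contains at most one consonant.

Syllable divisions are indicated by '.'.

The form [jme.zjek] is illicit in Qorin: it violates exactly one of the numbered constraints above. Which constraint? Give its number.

5

[jme.zjek]: syllable 1 onset /jm/: /j/ (glide, 5) → /m/ (nasal, 3) does not rise.
This is a violation of constraint 5: "Within a complex onset, sonority must strictly rise toward the nucleus."
The remaining constraints (1, 2, 3, 4, 6) are satisfied.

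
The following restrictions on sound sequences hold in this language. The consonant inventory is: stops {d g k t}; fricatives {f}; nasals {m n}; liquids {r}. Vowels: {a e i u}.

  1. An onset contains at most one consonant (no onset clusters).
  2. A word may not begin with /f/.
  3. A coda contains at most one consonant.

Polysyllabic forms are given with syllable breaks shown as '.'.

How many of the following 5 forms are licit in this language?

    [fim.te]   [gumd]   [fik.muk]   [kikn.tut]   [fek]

0

[fim.te] — violates constraint 2: word begins with /f/ → illicit
[gumd] — violates constraint 3: syllable 1 coda /md/ has 2 consonants (> 1) → illicit
[fik.muk] — violates constraint 2: word begins with /f/ → illicit
[kikn.tut] — violates constraint 3: syllable 1 coda /kn/ has 2 consonants (> 1) → illicit
[fek] — violates constraint 2: word begins with /f/ → illicit
No form is licit → 0.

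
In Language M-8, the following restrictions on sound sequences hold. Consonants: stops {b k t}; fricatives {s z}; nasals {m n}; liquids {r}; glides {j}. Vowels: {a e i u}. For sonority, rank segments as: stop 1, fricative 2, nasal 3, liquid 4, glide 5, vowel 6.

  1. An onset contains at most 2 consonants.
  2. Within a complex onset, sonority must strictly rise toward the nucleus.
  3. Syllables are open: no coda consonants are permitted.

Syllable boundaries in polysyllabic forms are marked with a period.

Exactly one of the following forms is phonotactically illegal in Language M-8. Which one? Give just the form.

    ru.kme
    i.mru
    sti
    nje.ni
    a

ru.kme — σ1 onset /r/, coda /∅/ ok; σ2 onset /km/ (1→3 rises), coda /∅/ ok → phonotactically legal
i.mru — σ1 onset /∅/, coda /∅/ ok; σ2 onset /mr/ (3→4 rises), coda /∅/ ok → phonotactically legal
sti — violates constraint 2: syllable 1 onset /st/: /s/ (fricative, 2) → /t/ (stop, 1) does not rise → phonotactically illegal
nje.ni — σ1 onset /nj/ (3→5 rises), coda /∅/ ok; σ2 onset /n/, coda /∅/ ok → phonotactically legal
a — σ1 onset /∅/, coda /∅/ ok → phonotactically legal

sti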